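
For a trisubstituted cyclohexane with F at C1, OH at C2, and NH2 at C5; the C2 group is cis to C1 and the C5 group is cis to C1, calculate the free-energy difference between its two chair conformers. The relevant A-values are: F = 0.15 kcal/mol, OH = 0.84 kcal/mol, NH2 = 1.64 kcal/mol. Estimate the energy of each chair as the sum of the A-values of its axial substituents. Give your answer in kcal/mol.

0.95 kcal/mol

Chair I (fluoro axial, hydroxyl equatorial, amino axial): E = 1.79 kcal/mol.
Chair II (fluoro equatorial, hydroxyl axial, amino equatorial): E = 0.84 kcal/mol.
ΔE = 1.79 − 0.84 = 0.95 kcal/mol; chair II is more stable.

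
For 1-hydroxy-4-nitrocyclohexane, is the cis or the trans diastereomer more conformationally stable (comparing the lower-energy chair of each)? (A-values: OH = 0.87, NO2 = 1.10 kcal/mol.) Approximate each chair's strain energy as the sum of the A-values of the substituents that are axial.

trans

At 1,4 positions (parity opposite): cis → (a,e or e,a); trans → (e,e or a,a).
Best chair for cis: E = 0.87 kcal/mol; best chair for trans: E = 0.00 kcal/mol.
The trans isomer is lower by 0.87 kcal/mol.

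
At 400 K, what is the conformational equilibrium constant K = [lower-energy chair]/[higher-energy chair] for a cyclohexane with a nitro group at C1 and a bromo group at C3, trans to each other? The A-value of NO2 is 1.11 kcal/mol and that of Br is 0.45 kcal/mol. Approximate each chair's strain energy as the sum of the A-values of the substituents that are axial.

K ≈ 2.29

C1 and C3 have the same parity, so for the trans isomer the two substituents are one axial and one equatorial in each chair.
Chair I (nitro axial, bromo equatorial): E = 1.11 kcal/mol; chair II (nitro equatorial, bromo axial): E = 0.45 kcal/mol.
ΔG = 0.66 kcal/mol between the two chairs.
K = exp(ΔG/RT) with R = 1.987×10⁻³ kcal mol⁻¹ K⁻¹ and T = 400 K gives K ≈ 2.29.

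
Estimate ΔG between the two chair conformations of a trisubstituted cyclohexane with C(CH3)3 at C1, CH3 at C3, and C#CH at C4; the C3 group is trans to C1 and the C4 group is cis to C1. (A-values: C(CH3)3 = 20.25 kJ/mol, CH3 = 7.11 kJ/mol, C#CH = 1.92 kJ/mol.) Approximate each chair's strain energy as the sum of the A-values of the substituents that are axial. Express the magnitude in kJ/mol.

11.22 kJ/mol

Chair I (tert-butyl axial, methyl equatorial, ethynyl equatorial): E = 20.25 kJ/mol.
Chair II (tert-butyl equatorial, methyl axial, ethynyl axial): E = 9.03 kJ/mol.
ΔE = 20.25 − 9.03 = 11.22 kJ/mol; chair II is more stable.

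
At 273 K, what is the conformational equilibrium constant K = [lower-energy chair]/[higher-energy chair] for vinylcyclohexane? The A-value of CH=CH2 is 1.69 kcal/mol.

K ≈ 22.5

One chair has the vinyl group axial (E = 1.69 kcal/mol) and the other has it equatorial (E = 0).
ΔG = 1.69 kcal/mol between the two chairs.
K = exp(ΔG/RT) with R = 1.987×10⁻³ kcal mol⁻¹ K⁻¹ and T = 273 K gives K ≈ 22.5.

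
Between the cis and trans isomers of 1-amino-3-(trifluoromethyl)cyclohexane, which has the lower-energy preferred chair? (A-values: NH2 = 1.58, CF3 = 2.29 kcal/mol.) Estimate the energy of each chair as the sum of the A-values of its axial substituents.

At 1,3 positions (parity same): cis → (e,e or a,a); trans → (a,e or e,a).
Best chair for cis: E = 0.00 kcal/mol; best chair for trans: E = 1.58 kcal/mol.
The cis isomer is lower by 1.58 kcal/mol.

cis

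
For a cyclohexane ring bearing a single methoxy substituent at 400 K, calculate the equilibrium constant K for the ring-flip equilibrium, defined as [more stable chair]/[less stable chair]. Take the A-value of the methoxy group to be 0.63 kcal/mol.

One chair has the methoxy group axial (E = 0.63 kcal/mol) and the other has it equatorial (E = 0).
ΔG = 0.63 kcal/mol between the two chairs.
K = exp(ΔG/RT) with R = 1.987×10⁻³ kcal mol⁻¹ K⁻¹ and T = 400 K gives K ≈ 2.21.

K ≈ 2.21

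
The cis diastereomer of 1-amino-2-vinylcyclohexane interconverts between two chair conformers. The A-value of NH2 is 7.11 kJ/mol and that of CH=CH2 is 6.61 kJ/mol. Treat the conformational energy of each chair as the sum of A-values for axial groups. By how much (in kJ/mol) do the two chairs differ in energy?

0.50 kJ/mol

C1 and C2 have opposite parity, so for the cis isomer the two substituents are one axial and one equatorial in each chair.
Chair I (amino axial, vinyl equatorial): E = 7.11 kJ/mol.
Chair II (amino equatorial, vinyl axial): E = 6.61 kJ/mol.
ΔE = 7.11 − 6.61 = 0.50 kJ/mol; chair II is more stable.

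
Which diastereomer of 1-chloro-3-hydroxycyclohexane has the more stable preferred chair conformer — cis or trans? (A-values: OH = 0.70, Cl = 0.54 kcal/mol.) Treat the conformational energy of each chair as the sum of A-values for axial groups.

cis

At 1,3 positions (parity same): cis → (e,e or a,a); trans → (a,e or e,a).
Best chair for cis: E = 0.00 kcal/mol; best chair for trans: E = 0.54 kcal/mol.
The cis isomer is lower by 0.54 kcal/mol.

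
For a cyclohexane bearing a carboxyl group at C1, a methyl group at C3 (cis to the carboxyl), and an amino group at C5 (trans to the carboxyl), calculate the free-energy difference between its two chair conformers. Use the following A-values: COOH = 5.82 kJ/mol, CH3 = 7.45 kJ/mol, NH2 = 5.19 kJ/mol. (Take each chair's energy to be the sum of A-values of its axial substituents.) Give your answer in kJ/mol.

Chair I (carboxyl axial, methyl axial, amino equatorial): E = 13.27 kJ/mol.
Chair II (carboxyl equatorial, methyl equatorial, amino axial): E = 5.19 kJ/mol.
ΔE = 13.27 − 5.19 = 8.08 kJ/mol; chair II is more stable.

8.08 kJ/mol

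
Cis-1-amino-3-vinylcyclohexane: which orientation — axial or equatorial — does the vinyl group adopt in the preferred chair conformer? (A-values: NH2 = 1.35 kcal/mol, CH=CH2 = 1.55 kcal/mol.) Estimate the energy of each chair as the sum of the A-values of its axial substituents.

equatorial

C1 and C3 have the same parity, so for the cis isomer the two substituents are e,e in one chair and a,a in the other.
Chair I (amino axial, vinyl axial): E = 2.90 kcal/mol.
Chair II (amino equatorial, vinyl equatorial): E = 0.00 kcal/mol.
Chair II is the more stable (lower-energy) conformer, and in that chair the vinyl group is equatorial.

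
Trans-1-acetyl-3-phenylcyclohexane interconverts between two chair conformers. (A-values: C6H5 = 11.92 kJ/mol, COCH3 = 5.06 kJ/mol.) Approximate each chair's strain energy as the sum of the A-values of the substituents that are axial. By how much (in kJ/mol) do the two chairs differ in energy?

C1 and C3 have the same parity, so for the trans isomer the two substituents are one axial and one equatorial in each chair.
Chair I (phenyl axial, acetyl equatorial): E = 11.92 kJ/mol.
Chair II (phenyl equatorial, acetyl axial): E = 5.06 kJ/mol.
ΔE = 11.92 − 5.06 = 6.86 kJ/mol; chair II is more stable.

6.86 kJ/mol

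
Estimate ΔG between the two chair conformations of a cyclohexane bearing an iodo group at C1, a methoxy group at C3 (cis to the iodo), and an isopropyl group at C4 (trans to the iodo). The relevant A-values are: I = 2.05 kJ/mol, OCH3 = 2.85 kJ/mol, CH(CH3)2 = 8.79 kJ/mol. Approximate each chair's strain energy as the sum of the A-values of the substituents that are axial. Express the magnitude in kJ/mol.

13.69 kJ/mol

Chair I (iodo axial, methoxy axial, isopropyl axial): E = 13.69 kJ/mol.
Chair II (iodo equatorial, methoxy equatorial, isopropyl equatorial): E = 0.00 kJ/mol.
ΔE = 13.69 − 0.00 = 13.69 kJ/mol; chair II is more stable.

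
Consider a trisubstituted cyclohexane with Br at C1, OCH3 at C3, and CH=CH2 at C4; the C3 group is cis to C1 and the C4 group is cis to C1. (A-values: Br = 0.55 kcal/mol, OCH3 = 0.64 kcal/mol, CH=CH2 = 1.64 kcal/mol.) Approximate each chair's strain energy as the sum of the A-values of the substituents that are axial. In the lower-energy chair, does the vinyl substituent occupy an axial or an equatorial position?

Chair I (bromo axial, methoxy axial, vinyl equatorial): E = 1.19 kcal/mol.
Chair II (bromo equatorial, methoxy equatorial, vinyl axial): E = 1.64 kcal/mol.
Chair I is the more stable (lower-energy) conformer, and in that chair the vinyl group is equatorial.

equatorial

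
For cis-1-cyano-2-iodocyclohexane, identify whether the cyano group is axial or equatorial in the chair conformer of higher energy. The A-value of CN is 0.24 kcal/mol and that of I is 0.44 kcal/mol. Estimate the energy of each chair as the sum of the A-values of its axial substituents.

equatorial

C1 and C2 have opposite parity, so for the cis isomer the two substituents are one axial and one equatorial in each chair.
Chair I (cyano axial, iodo equatorial): E = 0.24 kcal/mol.
Chair II (cyano equatorial, iodo axial): E = 0.44 kcal/mol.
Chair II is the less stable (higher-energy) conformer, and in that chair the cyano group is equatorial.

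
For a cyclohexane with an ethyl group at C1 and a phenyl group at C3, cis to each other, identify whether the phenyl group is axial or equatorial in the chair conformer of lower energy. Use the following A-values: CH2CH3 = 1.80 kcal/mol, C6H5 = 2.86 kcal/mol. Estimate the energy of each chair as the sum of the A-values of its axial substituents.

C1 and C3 have the same parity, so for the cis isomer the two substituents are e,e in one chair and a,a in the other.
Chair I (ethyl axial, phenyl axial): E = 4.66 kcal/mol.
Chair II (ethyl equatorial, phenyl equatorial): E = 0.00 kcal/mol.
Chair II is the more stable (lower-energy) conformer, and in that chair the phenyl group is equatorial.

equatorial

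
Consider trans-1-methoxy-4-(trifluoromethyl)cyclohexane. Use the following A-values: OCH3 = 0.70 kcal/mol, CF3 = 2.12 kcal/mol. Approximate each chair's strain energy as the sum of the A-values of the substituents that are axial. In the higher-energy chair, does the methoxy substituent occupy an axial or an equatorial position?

C1 and C4 have opposite parity, so for the trans isomer the two substituents are e,e in one chair and a,a in the other.
Chair I (methoxy axial, trifluoromethyl axial): E = 2.82 kcal/mol.
Chair II (methoxy equatorial, trifluoromethyl equatorial): E = 0.00 kcal/mol.
Chair I is the less stable (higher-energy) conformer, and in that chair the methoxy group is axial.

axial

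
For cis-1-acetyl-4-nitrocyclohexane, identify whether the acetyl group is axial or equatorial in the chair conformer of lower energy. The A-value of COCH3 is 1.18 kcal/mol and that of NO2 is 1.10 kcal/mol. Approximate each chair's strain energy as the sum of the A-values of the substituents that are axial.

equatorial

C1 and C4 have opposite parity, so for the cis isomer the two substituents are one axial and one equatorial in each chair.
Chair I (acetyl axial, nitro equatorial): E = 1.18 kcal/mol.
Chair II (acetyl equatorial, nitro axial): E = 1.10 kcal/mol.
Chair II is the more stable (lower-energy) conformer, and in that chair the acetyl group is equatorial.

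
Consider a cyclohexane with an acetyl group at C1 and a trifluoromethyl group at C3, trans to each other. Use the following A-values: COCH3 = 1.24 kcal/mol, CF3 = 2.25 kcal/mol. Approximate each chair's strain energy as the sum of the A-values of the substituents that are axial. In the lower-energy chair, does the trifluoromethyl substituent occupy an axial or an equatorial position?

C1 and C3 have the same parity, so for the trans isomer the two substituents are one axial and one equatorial in each chair.
Chair I (acetyl axial, trifluoromethyl equatorial): E = 1.24 kcal/mol.
Chair II (acetyl equatorial, trifluoromethyl axial): E = 2.25 kcal/mol.
Chair I is the more stable (lower-energy) conformer, and in that chair the trifluoromethyl group is equatorial.

equatorial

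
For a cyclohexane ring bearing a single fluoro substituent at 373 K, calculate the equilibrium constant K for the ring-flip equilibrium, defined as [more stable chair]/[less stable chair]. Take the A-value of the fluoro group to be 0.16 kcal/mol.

K ≈ 1.24

One chair has the fluoro group axial (E = 0.16 kcal/mol) and the other has it equatorial (E = 0).
ΔG = 0.16 kcal/mol between the two chairs.
K = exp(ΔG/RT) with R = 1.987×10⁻³ kcal mol⁻¹ K⁻¹ and T = 373 K gives K ≈ 1.24.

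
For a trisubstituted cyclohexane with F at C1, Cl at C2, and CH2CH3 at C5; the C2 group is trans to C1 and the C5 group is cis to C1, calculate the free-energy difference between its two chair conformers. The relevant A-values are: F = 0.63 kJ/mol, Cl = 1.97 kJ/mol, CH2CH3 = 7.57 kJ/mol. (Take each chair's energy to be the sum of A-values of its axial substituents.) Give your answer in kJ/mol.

Chair I (fluoro axial, chloro axial, ethyl axial): E = 10.17 kJ/mol.
Chair II (fluoro equatorial, chloro equatorial, ethyl equatorial): E = 0.00 kJ/mol.
ΔE = 10.17 − 0.00 = 10.17 kJ/mol; chair II is more stable.

10.17 kJ/mol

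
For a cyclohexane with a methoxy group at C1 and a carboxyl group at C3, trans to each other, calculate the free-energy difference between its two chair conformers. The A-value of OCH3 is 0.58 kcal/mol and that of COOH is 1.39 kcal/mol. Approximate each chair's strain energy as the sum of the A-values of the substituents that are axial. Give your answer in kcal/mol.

C1 and C3 have the same parity, so for the trans isomer the two substituents are one axial and one equatorial in each chair.
Chair I (methoxy axial, carboxyl equatorial): E = 0.58 kcal/mol.
Chair II (methoxy equatorial, carboxyl axial): E = 1.39 kcal/mol.
ΔE = 1.39 − 0.58 = 0.81 kcal/mol; chair I is more stable.

0.81 kcal/mol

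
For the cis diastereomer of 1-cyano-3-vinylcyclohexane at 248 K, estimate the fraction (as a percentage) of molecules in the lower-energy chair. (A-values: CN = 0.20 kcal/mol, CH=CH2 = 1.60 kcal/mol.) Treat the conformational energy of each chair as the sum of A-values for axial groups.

C1 and C3 have the same parity, so for the cis isomer the two substituents are e,e in one chair and a,a in the other.
Chair I (cyano axial, vinyl axial): E = 1.80 kcal/mol; chair II (cyano equatorial, vinyl equatorial): E = 0.00 kcal/mol.
ΔG = 1.80 kcal/mol between the two chairs.
K = exp(ΔG/RT) with R = 1.987×10⁻³ kcal mol⁻¹ K⁻¹ and T = 248 K gives K ≈ 38.6.
Fraction in the lower-energy chair = K/(K+1) = 97.5%.

97.5%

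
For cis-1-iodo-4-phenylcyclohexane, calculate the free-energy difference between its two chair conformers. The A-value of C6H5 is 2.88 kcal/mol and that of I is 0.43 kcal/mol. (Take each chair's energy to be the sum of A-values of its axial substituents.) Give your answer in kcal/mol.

C1 and C4 have opposite parity, so for the cis isomer the two substituents are one axial and one equatorial in each chair.
Chair I (phenyl axial, iodo equatorial): E = 2.88 kcal/mol.
Chair II (phenyl equatorial, iodo axial): E = 0.43 kcal/mol.
ΔE = 2.88 − 0.43 = 2.45 kcal/mol; chair II is more stable.

2.45 kcal/mol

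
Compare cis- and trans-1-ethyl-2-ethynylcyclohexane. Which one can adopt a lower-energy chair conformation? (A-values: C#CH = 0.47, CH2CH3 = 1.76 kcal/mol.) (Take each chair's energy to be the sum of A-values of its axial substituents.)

trans

At 1,2 positions (parity opposite): cis → (a,e or e,a); trans → (e,e or a,a).
Best chair for cis: E = 0.47 kcal/mol; best chair for trans: E = 0.00 kcal/mol.
The trans isomer is lower by 0.47 kcal/mol.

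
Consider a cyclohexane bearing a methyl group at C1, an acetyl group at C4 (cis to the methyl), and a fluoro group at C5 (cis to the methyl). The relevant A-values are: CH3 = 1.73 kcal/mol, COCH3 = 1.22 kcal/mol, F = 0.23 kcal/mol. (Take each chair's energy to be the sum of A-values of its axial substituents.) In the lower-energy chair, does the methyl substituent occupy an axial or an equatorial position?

Chair I (methyl axial, acetyl equatorial, fluoro axial): E = 1.96 kcal/mol.
Chair II (methyl equatorial, acetyl axial, fluoro equatorial): E = 1.22 kcal/mol.
Chair II is the more stable (lower-energy) conformer, and in that chair the methyl group is equatorial.

equatorial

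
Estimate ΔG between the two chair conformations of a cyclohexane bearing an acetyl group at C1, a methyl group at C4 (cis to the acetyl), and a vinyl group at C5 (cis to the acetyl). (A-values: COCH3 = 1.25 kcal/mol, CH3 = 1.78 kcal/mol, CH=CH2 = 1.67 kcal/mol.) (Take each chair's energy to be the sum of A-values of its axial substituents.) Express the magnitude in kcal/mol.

1.14 kcal/mol

Chair I (acetyl axial, methyl equatorial, vinyl axial): E = 2.92 kcal/mol.
Chair II (acetyl equatorial, methyl axial, vinyl equatorial): E = 1.78 kcal/mol.
ΔE = 2.92 − 1.78 = 1.14 kcal/mol; chair II is more stable.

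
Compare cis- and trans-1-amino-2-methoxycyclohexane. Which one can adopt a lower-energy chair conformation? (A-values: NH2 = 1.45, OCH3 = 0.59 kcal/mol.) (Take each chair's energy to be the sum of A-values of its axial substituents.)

At 1,2 positions (parity opposite): cis → (a,e or e,a); trans → (e,e or a,a).
Best chair for cis: E = 0.59 kcal/mol; best chair for trans: E = 0.00 kcal/mol.
The trans isomer is lower by 0.59 kcal/mol.

trans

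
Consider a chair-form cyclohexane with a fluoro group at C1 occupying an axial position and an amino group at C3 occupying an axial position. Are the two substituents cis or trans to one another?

C1 and C3 have the same parity, so their axial bonds point in the same direction.
With same-parity carbons, two substituents on the same face are both axial or both equatorial; opposite faces give one of each.
Here the groups are axial/axial → same face → cis.

cis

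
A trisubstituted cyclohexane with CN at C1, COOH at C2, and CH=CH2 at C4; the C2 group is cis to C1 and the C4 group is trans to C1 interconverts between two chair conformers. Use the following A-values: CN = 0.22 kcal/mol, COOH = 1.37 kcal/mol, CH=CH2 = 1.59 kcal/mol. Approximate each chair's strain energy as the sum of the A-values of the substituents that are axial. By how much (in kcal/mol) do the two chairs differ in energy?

Chair I (cyano axial, carboxyl equatorial, vinyl axial): E = 1.81 kcal/mol.
Chair II (cyano equatorial, carboxyl axial, vinyl equatorial): E = 1.37 kcal/mol.
ΔE = 1.81 − 1.37 = 0.44 kcal/mol; chair II is more stable.

0.44 kcal/mol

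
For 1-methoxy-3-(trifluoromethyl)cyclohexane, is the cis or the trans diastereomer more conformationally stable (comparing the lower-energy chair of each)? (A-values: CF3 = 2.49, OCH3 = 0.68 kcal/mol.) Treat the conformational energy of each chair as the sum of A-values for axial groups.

At 1,3 positions (parity same): cis → (e,e or a,a); trans → (a,e or e,a).
Best chair for cis: E = 0.00 kcal/mol; best chair for trans: E = 0.68 kcal/mol.
The cis isomer is lower by 0.68 kcal/mol.

cis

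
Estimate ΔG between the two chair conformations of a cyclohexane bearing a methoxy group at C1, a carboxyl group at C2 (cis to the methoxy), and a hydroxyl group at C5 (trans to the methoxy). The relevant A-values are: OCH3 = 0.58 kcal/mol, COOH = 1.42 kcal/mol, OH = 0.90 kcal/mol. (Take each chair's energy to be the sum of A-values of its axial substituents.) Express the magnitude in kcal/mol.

Chair I (methoxy axial, carboxyl equatorial, hydroxyl equatorial): E = 0.58 kcal/mol.
Chair II (methoxy equatorial, carboxyl axial, hydroxyl axial): E = 2.32 kcal/mol.
ΔE = 2.32 − 0.58 = 1.74 kcal/mol; chair I is more stable.

1.74 kcal/mol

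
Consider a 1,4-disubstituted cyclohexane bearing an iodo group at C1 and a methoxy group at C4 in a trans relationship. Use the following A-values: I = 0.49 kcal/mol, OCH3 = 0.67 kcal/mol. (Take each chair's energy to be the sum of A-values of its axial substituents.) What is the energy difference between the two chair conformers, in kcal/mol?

1.16 kcal/mol

C1 and C4 have opposite parity, so for the trans isomer the two substituents are e,e in one chair and a,a in the other.
Chair I (iodo axial, methoxy axial): E = 1.16 kcal/mol.
Chair II (iodo equatorial, methoxy equatorial): E = 0.00 kcal/mol.
ΔE = 1.16 − 0.00 = 1.16 kcal/mol; chair II is more stable.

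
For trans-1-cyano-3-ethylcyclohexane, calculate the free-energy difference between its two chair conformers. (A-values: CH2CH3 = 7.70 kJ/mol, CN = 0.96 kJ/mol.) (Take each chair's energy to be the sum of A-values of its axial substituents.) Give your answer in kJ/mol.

6.74 kJ/mol

C1 and C3 have the same parity, so for the trans isomer the two substituents are one axial and one equatorial in each chair.
Chair I (ethyl axial, cyano equatorial): E = 7.70 kJ/mol.
Chair II (ethyl equatorial, cyano axial): E = 0.96 kJ/mol.
ΔE = 7.70 − 0.96 = 6.74 kJ/mol; chair II is more stable.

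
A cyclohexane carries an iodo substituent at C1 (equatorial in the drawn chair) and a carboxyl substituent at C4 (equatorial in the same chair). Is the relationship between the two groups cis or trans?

trans

C1 and C4 have opposite parity, so their axial bonds point in opposite directions.
With opposite-parity carbons, two substituents on the same face are one axial and one equatorial; opposite faces give both axial or both equatorial.
Here the groups are equatorial/equatorial → opposite face → trans.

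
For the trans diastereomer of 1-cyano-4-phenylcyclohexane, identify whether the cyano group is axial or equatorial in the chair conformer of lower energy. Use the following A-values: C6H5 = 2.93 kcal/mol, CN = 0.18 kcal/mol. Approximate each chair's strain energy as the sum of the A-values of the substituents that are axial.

equatorial

C1 and C4 have opposite parity, so for the trans isomer the two substituents are e,e in one chair and a,a in the other.
Chair I (phenyl axial, cyano axial): E = 3.11 kcal/mol.
Chair II (phenyl equatorial, cyano equatorial): E = 0.00 kcal/mol.
Chair II is the more stable (lower-energy) conformer, and in that chair the cyano group is equatorial.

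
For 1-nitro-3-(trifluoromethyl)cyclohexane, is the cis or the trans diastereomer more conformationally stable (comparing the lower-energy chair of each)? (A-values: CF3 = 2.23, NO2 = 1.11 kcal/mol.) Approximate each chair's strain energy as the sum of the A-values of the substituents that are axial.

cis

At 1,3 positions (parity same): cis → (e,e or a,a); trans → (a,e or e,a).
Best chair for cis: E = 0.00 kcal/mol; best chair for trans: E = 1.11 kcal/mol.
The cis isomer is lower by 1.11 kcal/mol.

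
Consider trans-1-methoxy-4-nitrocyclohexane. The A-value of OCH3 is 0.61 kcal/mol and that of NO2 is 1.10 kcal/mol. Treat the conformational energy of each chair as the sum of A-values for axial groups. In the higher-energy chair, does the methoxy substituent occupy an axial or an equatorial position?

C1 and C4 have opposite parity, so for the trans isomer the two substituents are e,e in one chair and a,a in the other.
Chair I (methoxy axial, nitro axial): E = 1.71 kcal/mol.
Chair II (methoxy equatorial, nitro equatorial): E = 0.00 kcal/mol.
Chair I is the less stable (higher-energy) conformer, and in that chair the methoxy group is axial.

axial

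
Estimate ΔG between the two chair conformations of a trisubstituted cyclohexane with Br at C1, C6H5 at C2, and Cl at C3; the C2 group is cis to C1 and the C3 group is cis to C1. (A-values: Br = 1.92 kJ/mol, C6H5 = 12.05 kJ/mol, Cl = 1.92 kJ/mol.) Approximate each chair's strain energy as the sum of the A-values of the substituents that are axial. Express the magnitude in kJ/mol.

Chair I (bromo axial, phenyl equatorial, chloro axial): E = 3.84 kJ/mol.
Chair II (bromo equatorial, phenyl axial, chloro equatorial): E = 12.05 kJ/mol.
ΔE = 12.05 − 3.84 = 8.21 kJ/mol; chair I is more stable.

8.21 kJ/mol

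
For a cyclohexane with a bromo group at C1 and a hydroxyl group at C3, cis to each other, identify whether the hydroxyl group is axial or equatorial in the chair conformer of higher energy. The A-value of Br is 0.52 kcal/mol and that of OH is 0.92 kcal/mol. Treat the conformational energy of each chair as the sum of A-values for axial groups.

axial

C1 and C3 have the same parity, so for the cis isomer the two substituents are e,e in one chair and a,a in the other.
Chair I (bromo axial, hydroxyl axial): E = 1.44 kcal/mol.
Chair II (bromo equatorial, hydroxyl equatorial): E = 0.00 kcal/mol.
Chair I is the less stable (higher-energy) conformer, and in that chair the hydroxyl group is axial.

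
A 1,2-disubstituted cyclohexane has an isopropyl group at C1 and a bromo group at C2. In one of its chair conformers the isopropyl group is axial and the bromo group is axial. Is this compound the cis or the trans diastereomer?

C1 and C2 have opposite parity, so their axial bonds point in opposite directions.
With opposite-parity carbons, two substituents on the same face are one axial and one equatorial; opposite faces give both axial or both equatorial.
Here the groups are axial/axial → opposite face → trans.

trans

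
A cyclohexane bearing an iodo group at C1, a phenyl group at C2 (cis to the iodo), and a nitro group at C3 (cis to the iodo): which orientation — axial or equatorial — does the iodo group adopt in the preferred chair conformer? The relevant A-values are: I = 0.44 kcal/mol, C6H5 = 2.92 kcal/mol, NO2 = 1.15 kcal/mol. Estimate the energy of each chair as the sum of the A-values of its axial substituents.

Chair I (iodo axial, phenyl equatorial, nitro axial): E = 1.59 kcal/mol.
Chair II (iodo equatorial, phenyl axial, nitro equatorial): E = 2.92 kcal/mol.
Chair I is the more stable (lower-energy) conformer, and in that chair the iodo group is axial.

axial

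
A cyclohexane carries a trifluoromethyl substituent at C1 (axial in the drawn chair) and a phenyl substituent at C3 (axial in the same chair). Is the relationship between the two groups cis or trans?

cis

C1 and C3 have the same parity, so their axial bonds point in the same direction.
With same-parity carbons, two substituents on the same face are both axial or both equatorial; opposite faces give one of each.
Here the groups are axial/axial → same face → cis.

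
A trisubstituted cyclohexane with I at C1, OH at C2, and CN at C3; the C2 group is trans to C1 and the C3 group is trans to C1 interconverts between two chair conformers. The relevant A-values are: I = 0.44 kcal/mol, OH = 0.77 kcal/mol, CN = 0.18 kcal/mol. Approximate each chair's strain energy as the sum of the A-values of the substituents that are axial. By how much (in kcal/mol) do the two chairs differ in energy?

Chair I (iodo axial, hydroxyl axial, cyano equatorial): E = 1.21 kcal/mol.
Chair II (iodo equatorial, hydroxyl equatorial, cyano axial): E = 0.18 kcal/mol.
ΔE = 1.21 − 0.18 = 1.03 kcal/mol; chair II is more stable.

1.03 kcal/mol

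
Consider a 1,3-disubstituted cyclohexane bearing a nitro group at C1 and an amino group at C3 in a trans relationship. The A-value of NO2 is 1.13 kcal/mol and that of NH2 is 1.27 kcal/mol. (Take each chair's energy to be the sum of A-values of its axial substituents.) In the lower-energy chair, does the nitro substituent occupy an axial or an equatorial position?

axial

C1 and C3 have the same parity, so for the trans isomer the two substituents are one axial and one equatorial in each chair.
Chair I (nitro axial, amino equatorial): E = 1.13 kcal/mol.
Chair II (nitro equatorial, amino axial): E = 1.27 kcal/mol.
Chair I is the more stable (lower-energy) conformer, and in that chair the nitro group is axial.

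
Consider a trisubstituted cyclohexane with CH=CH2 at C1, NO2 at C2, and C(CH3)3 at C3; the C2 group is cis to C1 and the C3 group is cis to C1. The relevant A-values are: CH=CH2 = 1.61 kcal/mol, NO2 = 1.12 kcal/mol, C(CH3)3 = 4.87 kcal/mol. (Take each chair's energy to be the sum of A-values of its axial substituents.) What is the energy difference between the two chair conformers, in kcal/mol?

5.36 kcal/mol

Chair I (vinyl axial, nitro equatorial, tert-butyl axial): E = 6.48 kcal/mol.
Chair II (vinyl equatorial, nitro axial, tert-butyl equatorial): E = 1.12 kcal/mol.
ΔE = 6.48 − 1.12 = 5.36 kcal/mol; chair II is more stable.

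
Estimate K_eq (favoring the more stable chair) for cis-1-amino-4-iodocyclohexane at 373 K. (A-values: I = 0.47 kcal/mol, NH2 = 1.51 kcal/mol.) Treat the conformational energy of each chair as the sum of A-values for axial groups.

C1 and C4 have opposite parity, so for the cis isomer the two substituents are one axial and one equatorial in each chair.
Chair I (iodo axial, amino equatorial): E = 0.47 kcal/mol; chair II (iodo equatorial, amino axial): E = 1.51 kcal/mol.
ΔG = 1.04 kcal/mol between the two chairs.
K = exp(ΔG/RT) with R = 1.987×10⁻³ kcal mol⁻¹ K⁻¹ and T = 373 K gives K ≈ 4.07.

K ≈ 4.07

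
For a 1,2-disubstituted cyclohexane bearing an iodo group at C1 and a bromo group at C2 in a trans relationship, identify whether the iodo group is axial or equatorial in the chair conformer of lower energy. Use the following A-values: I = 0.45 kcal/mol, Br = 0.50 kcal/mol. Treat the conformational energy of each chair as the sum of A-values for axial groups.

equatorial

C1 and C2 have opposite parity, so for the trans isomer the two substituents are e,e in one chair and a,a in the other.
Chair I (iodo axial, bromo axial): E = 0.95 kcal/mol.
Chair II (iodo equatorial, bromo equatorial): E = 0.00 kcal/mol.
Chair II is the more stable (lower-energy) conformer, and in that chair the iodo group is equatorial.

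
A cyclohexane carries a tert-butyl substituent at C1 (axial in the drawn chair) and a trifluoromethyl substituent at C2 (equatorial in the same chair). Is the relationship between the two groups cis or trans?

C1 and C2 have opposite parity, so their axial bonds point in opposite directions.
With opposite-parity carbons, two substituents on the same face are one axial and one equatorial; opposite faces give both axial or both equatorial.
Here the groups are axial/equatorial → same face → cis.

cis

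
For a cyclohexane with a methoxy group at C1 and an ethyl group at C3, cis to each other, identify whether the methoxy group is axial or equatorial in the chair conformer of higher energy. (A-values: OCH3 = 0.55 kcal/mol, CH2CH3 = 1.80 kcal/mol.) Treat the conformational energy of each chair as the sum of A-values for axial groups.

C1 and C3 have the same parity, so for the cis isomer the two substituents are e,e in one chair and a,a in the other.
Chair I (methoxy axial, ethyl axial): E = 2.35 kcal/mol.
Chair II (methoxy equatorial, ethyl equatorial): E = 0.00 kcal/mol.
Chair I is the less stable (higher-energy) conformer, and in that chair the methoxy group is axial.

axial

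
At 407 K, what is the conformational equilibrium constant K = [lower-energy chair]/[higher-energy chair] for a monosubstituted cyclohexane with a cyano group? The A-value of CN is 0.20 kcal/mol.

K ≈ 1.28

One chair has the cyano group axial (E = 0.20 kcal/mol) and the other has it equatorial (E = 0).
ΔG = 0.20 kcal/mol between the two chairs.
K = exp(ΔG/RT) with R = 1.987×10⁻³ kcal mol⁻¹ K⁻¹ and T = 407 K gives K ≈ 1.28.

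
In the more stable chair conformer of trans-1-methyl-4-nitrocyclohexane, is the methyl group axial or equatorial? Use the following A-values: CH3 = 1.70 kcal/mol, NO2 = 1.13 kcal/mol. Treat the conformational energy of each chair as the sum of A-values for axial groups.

C1 and C4 have opposite parity, so for the trans isomer the two substituents are e,e in one chair and a,a in the other.
Chair I (methyl axial, nitro axial): E = 2.83 kcal/mol.
Chair II (methyl equatorial, nitro equatorial): E = 0.00 kcal/mol.
Chair II is the more stable (lower-energy) conformer, and in that chair the methyl group is equatorial.

equatorial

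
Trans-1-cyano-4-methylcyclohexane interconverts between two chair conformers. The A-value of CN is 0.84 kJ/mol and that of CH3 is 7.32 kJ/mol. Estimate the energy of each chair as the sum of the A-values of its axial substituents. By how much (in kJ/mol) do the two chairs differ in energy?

8.16 kJ/mol

C1 and C4 have opposite parity, so for the trans isomer the two substituents are e,e in one chair and a,a in the other.
Chair I (cyano axial, methyl axial): E = 8.16 kJ/mol.
Chair II (cyano equatorial, methyl equatorial): E = 0.00 kJ/mol.
ΔE = 8.16 − 0.00 = 8.16 kJ/mol; chair II is more stable.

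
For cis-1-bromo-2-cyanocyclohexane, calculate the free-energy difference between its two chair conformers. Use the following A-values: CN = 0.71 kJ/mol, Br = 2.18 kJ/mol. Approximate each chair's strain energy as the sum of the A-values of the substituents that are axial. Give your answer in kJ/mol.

1.47 kJ/mol

C1 and C2 have opposite parity, so for the cis isomer the two substituents are one axial and one equatorial in each chair.
Chair I (cyano axial, bromo equatorial): E = 0.71 kJ/mol.
Chair II (cyano equatorial, bromo axial): E = 2.18 kJ/mol.
ΔE = 2.18 − 0.71 = 1.47 kJ/mol; chair I is more stable.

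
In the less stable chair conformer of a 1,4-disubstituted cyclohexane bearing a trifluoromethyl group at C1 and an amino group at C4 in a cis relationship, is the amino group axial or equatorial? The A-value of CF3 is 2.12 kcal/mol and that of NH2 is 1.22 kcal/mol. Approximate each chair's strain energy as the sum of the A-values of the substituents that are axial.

equatorial

C1 and C4 have opposite parity, so for the cis isomer the two substituents are one axial and one equatorial in each chair.
Chair I (trifluoromethyl axial, amino equatorial): E = 2.12 kcal/mol.
Chair II (trifluoromethyl equatorial, amino axial): E = 1.22 kcal/mol.
Chair I is the less stable (higher-energy) conformer, and in that chair the amino group is equatorial.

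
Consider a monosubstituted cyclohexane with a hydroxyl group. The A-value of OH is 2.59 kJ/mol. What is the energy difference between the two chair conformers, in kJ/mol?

A monosubstituted cyclohexane has one chair with the hydroxyl group axial (E = A = 2.59 kJ/mol) and one with it equatorial (E = 0).
ΔE = 2.59 − 0 = 2.59 kJ/mol.

2.59 kJ/mol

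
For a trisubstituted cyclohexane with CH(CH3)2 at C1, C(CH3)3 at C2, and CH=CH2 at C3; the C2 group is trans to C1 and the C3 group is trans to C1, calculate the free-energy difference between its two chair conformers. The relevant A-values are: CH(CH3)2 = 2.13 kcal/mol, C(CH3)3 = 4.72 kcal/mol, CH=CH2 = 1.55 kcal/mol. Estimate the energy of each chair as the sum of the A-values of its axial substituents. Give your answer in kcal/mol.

Chair I (isopropyl axial, tert-butyl axial, vinyl equatorial): E = 6.85 kcal/mol.
Chair II (isopropyl equatorial, tert-butyl equatorial, vinyl axial): E = 1.55 kcal/mol.
ΔE = 6.85 − 1.55 = 5.30 kcal/mol; chair II is more stable.

5.30 kcal/mol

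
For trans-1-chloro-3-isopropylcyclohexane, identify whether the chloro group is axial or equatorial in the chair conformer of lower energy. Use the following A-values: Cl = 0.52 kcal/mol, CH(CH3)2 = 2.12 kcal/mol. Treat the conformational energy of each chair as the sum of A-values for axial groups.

C1 and C3 have the same parity, so for the trans isomer the two substituents are one axial and one equatorial in each chair.
Chair I (chloro axial, isopropyl equatorial): E = 0.52 kcal/mol.
Chair II (chloro equatorial, isopropyl axial): E = 2.12 kcal/mol.
Chair I is the more stable (lower-energy) conformer, and in that chair the chloro group is axial.

axial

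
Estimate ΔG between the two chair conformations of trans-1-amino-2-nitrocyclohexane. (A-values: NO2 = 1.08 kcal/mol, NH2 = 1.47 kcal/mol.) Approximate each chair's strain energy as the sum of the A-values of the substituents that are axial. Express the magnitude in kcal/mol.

C1 and C2 have opposite parity, so for the trans isomer the two substituents are e,e in one chair and a,a in the other.
Chair I (nitro axial, amino axial): E = 2.55 kcal/mol.
Chair II (nitro equatorial, amino equatorial): E = 0.00 kcal/mol.
ΔE = 2.55 − 0.00 = 2.55 kcal/mol; chair II is more stable.

2.55 kcal/mol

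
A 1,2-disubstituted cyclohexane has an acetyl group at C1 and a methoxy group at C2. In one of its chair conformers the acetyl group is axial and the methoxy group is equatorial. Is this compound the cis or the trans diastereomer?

cis

C1 and C2 have opposite parity, so their axial bonds point in opposite directions.
With opposite-parity carbons, two substituents on the same face are one axial and one equatorial; opposite faces give both axial or both equatorial.
Here the groups are axial/equatorial → same face → cis.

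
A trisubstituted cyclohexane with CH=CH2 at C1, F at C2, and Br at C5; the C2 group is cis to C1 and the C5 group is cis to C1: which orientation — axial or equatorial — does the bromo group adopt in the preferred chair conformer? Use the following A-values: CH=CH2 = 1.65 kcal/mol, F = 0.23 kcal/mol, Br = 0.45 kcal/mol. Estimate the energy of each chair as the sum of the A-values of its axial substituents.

Chair I (vinyl axial, fluoro equatorial, bromo axial): E = 2.10 kcal/mol.
Chair II (vinyl equatorial, fluoro axial, bromo equatorial): E = 0.23 kcal/mol.
Chair II is the more stable (lower-energy) conformer, and in that chair the bromo group is equatorial.

equatorial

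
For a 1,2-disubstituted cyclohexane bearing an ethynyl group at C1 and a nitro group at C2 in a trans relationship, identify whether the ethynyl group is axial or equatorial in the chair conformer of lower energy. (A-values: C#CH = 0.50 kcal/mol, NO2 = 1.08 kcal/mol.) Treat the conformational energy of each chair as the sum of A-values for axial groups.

equatorial

C1 and C2 have opposite parity, so for the trans isomer the two substituents are e,e in one chair and a,a in the other.
Chair I (ethynyl axial, nitro axial): E = 1.58 kcal/mol.
Chair II (ethynyl equatorial, nitro equatorial): E = 0.00 kcal/mol.
Chair II is the more stable (lower-energy) conformer, and in that chair the ethynyl group is equatorial.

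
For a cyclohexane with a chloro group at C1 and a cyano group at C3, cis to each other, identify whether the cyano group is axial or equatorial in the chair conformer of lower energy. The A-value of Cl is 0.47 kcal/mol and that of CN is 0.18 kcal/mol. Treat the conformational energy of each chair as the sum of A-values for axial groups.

C1 and C3 have the same parity, so for the cis isomer the two substituents are e,e in one chair and a,a in the other.
Chair I (chloro axial, cyano axial): E = 0.65 kcal/mol.
Chair II (chloro equatorial, cyano equatorial): E = 0.00 kcal/mol.
Chair II is the more stable (lower-energy) conformer, and in that chair the cyano group is equatorial.

equatorial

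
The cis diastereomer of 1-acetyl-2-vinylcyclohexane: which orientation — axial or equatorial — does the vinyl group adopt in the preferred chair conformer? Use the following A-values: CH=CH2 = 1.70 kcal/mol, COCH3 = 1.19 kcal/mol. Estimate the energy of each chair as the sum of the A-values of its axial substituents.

C1 and C2 have opposite parity, so for the cis isomer the two substituents are one axial and one equatorial in each chair.
Chair I (vinyl axial, acetyl equatorial): E = 1.70 kcal/mol.
Chair II (vinyl equatorial, acetyl axial): E = 1.19 kcal/mol.
Chair II is the more stable (lower-energy) conformer, and in that chair the vinyl group is equatorial.

equatorial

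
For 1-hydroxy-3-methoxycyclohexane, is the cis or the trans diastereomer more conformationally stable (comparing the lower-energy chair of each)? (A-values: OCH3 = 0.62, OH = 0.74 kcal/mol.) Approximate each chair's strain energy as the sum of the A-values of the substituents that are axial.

cis

At 1,3 positions (parity same): cis → (e,e or a,a); trans → (a,e or e,a).
Best chair for cis: E = 0.00 kcal/mol; best chair for trans: E = 0.62 kcal/mol.
The cis isomer is lower by 0.62 kcal/mol.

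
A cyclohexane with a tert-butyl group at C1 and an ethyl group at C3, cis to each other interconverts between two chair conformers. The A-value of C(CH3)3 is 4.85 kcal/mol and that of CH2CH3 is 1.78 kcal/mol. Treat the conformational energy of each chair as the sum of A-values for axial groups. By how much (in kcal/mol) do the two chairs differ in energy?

C1 and C3 have the same parity, so for the cis isomer the two substituents are e,e in one chair and a,a in the other.
Chair I (tert-butyl axial, ethyl axial): E = 6.63 kcal/mol.
Chair II (tert-butyl equatorial, ethyl equatorial): E = 0.00 kcal/mol.
ΔE = 6.63 − 0.00 = 6.63 kcal/mol; chair II is more stable.

6.63 kcal/mol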